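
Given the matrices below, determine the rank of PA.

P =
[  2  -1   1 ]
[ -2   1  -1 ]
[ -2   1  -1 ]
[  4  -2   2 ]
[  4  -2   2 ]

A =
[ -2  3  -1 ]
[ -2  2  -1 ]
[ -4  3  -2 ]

1

First compute PA:
[[ -6,   7,  -3],
 [  6,  -7,   3],
 [  6,  -7,   3],
 [-12,  14,  -6],
 [-12,  14,  -6]]
Now row reduce the product.
R2 ← R2 + R1: [0, 0, 0]
R3 ← R3 + R1: [0, 0, 0]
R4 ← R4 − (2)·R1: [0, 0, 0]
R5 ← R5 − (2)·R1: [0, 0, 0]
1 nonzero row, so rank(PA) = 1.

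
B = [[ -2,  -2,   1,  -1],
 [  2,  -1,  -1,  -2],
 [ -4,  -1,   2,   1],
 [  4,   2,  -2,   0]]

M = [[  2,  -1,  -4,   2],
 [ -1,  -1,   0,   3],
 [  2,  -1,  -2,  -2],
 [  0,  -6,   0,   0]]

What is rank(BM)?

First compute BM:
[[  0,   9,   6, -12],
 [  3,  12,  -6,   3],
 [ -3,  -3,  12, -15],
 [  2,  -4, -12,  18]]
Now row reduce the product.
Swap R1 ↔ R2
R3 ← R3 + R1: [0, 9, 6, -12]
R4 ← R4 − (2/3)·R1: [0, -12, -8, 16]
R3 ← R3 − R2: [0, 0, 0, 0]
R4 ← R4 + (4/3)·R2: [0, 0, 0, 0]
2 nonzero rows, so rank(BM) = 2.

2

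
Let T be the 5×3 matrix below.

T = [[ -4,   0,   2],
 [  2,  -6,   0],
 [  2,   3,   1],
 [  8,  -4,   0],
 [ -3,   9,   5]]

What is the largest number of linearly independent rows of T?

Row reduce to echelon form.
R2 ← R2 + (1/2)·R1: [0, -6, 1]
R3 ← R3 + (1/2)·R1: [0, 3, 2]
R4 ← R4 + (2)·R1: [0, -4, 4]
R5 ← R5 − (3/4)·R1: [0, 9, 7/2]
R3 ← R3 + (1/2)·R2: [0, 0, 5/2]
R4 ← R4 − (2/3)·R2: [0, 0, 10/3]
R5 ← R5 + (3/2)·R2: [0, 0, 5]
R4 ← R4 − (4/3)·R3: [0, 0, 0]
R5 ← R5 − (2)·R3: [0, 0, 0]
Echelon form has 3 nonzero rows, so rank(T) = 3.
The rank gives the maximum number of linearly independent rows: 3.

3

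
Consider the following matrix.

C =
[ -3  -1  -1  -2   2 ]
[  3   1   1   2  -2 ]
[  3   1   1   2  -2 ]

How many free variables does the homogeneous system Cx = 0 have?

4

Row reduce to echelon form.
R2 ← R2 + R1: [0, 0, 0, 0, 0]
R3 ← R3 + R1: [0, 0, 0, 0, 0]
1 nonzero row, so rank(C) = 1.
C has 5 columns; by rank–nullity, nullity = 5 − 1 = 4.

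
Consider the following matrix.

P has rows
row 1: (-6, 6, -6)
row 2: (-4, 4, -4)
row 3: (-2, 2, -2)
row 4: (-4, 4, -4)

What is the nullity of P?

2

Row reduce to echelon form.
R2 ← R2 − (2/3)·R1: [0, 0, 0]
R3 ← R3 − (1/3)·R1: [0, 0, 0]
R4 ← R4 − (2/3)·R1: [0, 0, 0]
1 nonzero row, so rank(P) = 1.
P has 3 columns; by rank–nullity, nullity = 3 − 1 = 2.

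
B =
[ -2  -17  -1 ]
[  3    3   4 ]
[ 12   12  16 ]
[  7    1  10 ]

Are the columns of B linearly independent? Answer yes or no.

no

Row reduce B to echelon form.
R2 ← R2 + (3/2)·R1: [0, -45/2, 5/2]
R3 ← R3 + (6)·R1: [0, -90, 10]
R4 ← R4 + (7/2)·R1: [0, -117/2, 13/2]
R3 ← R3 − (4)·R2: [0, 0, 0]
R4 ← R4 − (13/5)·R2: [0, 0, 0]
2 pivots among 3 columns.
Only 2 < 3 pivot columns, so the columns are linearly dependent.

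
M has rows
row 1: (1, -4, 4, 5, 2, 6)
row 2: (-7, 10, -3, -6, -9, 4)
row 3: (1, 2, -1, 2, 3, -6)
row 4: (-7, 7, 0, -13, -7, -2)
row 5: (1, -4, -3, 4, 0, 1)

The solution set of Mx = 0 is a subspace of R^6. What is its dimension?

1

Row reduce to echelon form.
R2 ← R2 + (7)·R1: [0, -18, 25, 29, 5, 46]
R3 ← R3 − R1: [0, 6, -5, -3, 1, -12]
R4 ← R4 + (7)·R1: [0, -21, 28, 22, 7, 40]
R5 ← R5 − R1: [0, 0, -7, -1, -2, -5]
R3 ← R3 + (1/3)·R2: [0, 0, 10/3, 20/3, 8/3, 10/3]
R4 ← R4 − (7/6)·R2: [0, 0, -7/6, -71/6, 7/6, -41/3]
R4 ← R4 + (7/20)·R3: [0, 0, 0, -19/2, 21/10, -25/2]
R5 ← R5 + (21/10)·R3: [0, 0, 0, 13, 18/5, 2]
R5 ← R5 + (26/19)·R4: [0, 0, 0, 0, 123/19, -287/19]
5 nonzero rows, so rank(M) = 5.
M has 6 columns; by rank–nullity, nullity = 6 − 5 = 1.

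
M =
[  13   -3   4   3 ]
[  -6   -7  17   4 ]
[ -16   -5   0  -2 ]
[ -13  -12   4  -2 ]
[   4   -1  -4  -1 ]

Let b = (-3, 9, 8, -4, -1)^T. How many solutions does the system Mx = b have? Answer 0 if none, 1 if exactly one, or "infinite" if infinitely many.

Row reduce the augmented matrix [M | b].
R2 ← R2 + (6/13)·R1: [0, -109/13, 245/13, 70/13, 99/13]
R3 ← R3 + (16/13)·R1: [0, -113/13, 64/13, 22/13, 56/13]
R4 ← R4 + R1: [0, -15, 8, 1, -7]
R5 ← R5 − (4/13)·R1: [0, -1/13, -68/13, -25/13, -1/13]
R3 ← R3 − (113/109)·R2: [0, 0, -1593/109, -424/109, -391/109]
R4 ← R4 − (195/109)·R2: [0, 0, -2803/109, -941/109, -2248/109]
R5 ← R5 − (1/109)·R2: [0, 0, -589/109, -215/109, -16/109]
R4 ← R4 − (2803/1593)·R3: [0, 0, 0, -2849/1593, -22799/1593]
R5 ← R5 − (589/1593)·R3: [0, 0, 0, -851/1593, 1879/1593]
R5 ← R5 − (23/77)·R4: [0, 0, 0, 0, 60/11]
The echelon form has 5 nonzero rows; the last pivot sits in the augmented column, so rank(M) = 4 but rank([M|b]) = 5.
Since the ranks differ, the system is inconsistent.
It has no solutions.

0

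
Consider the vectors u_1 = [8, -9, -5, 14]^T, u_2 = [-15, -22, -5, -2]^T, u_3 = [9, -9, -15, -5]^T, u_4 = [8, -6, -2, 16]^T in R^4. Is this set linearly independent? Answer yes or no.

Form the matrix with these vectors as rows and row reduce.
R2 ← R2 + (15/8)·R1: [0, -311/8, -115/8, 97/4]
R3 ← R3 − (9/8)·R1: [0, 9/8, -75/8, -83/4]
R4 ← R4 − R1: [0, 3, 3, 2]
R3 ← R3 + (9/311)·R2: [0, 0, -3045/311, -6235/311]
R4 ← R4 + (24/311)·R2: [0, 0, 588/311, 1204/311]
R4 ← R4 + (28/145)·R3: [0, 0, 0, 0]
3 nonzero rows, so the 4 vectors span a space of dimension 3.
Since 3 < 4, the vectors are linearly dependent.

no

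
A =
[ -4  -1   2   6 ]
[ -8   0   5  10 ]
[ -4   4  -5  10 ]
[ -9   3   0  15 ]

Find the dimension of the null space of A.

Row reduce to echelon form.
R2 ← R2 − (2)·R1: [0, 2, 1, -2]
R3 ← R3 − R1: [0, 5, -7, 4]
R4 ← R4 − (9/4)·R1: [0, 21/4, -9/2, 3/2]
R3 ← R3 − (5/2)·R2: [0, 0, -19/2, 9]
R4 ← R4 − (21/8)·R2: [0, 0, -57/8, 27/4]
R4 ← R4 − (3/4)·R3: [0, 0, 0, 0]
3 nonzero rows, so rank(A) = 3.
A has 4 columns; by rank–nullity, nullity = 4 − 3 = 1.

1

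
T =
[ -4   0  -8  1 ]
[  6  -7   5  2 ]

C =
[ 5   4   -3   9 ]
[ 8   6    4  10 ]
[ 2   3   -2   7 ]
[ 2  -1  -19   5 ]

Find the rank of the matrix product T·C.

First compute TC:
[[-34, -41,   9, -87],
 [-12,  -5, -94,  29]]
Now row reduce the product.
R2 ← R2 − (6/17)·R1: [0, 161/17, -1652/17, 1015/17]
2 nonzero rows, so rank(TC) = 2.

2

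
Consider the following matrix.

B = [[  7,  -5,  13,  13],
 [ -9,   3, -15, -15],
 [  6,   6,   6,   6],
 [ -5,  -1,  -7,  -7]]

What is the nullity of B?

Row reduce to echelon form.
R2 ← R2 + (9/7)·R1: [0, -24/7, 12/7, 12/7]
R3 ← R3 − (6/7)·R1: [0, 72/7, -36/7, -36/7]
R4 ← R4 + (5/7)·R1: [0, -32/7, 16/7, 16/7]
R3 ← R3 + (3)·R2: [0, 0, 0, 0]
R4 ← R4 − (4/3)·R2: [0, 0, 0, 0]
2 nonzero rows, so rank(B) = 2.
B has 4 columns; by rank–nullity, nullity = 4 − 2 = 2.

2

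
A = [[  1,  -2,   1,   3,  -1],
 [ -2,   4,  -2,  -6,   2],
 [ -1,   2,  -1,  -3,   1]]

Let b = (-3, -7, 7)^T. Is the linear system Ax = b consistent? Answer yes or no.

Row reduce the augmented matrix [A | b].
R2 ← R2 + (2)·R1: [0, 0, 0, 0, 0, -13]
R3 ← R3 + R1: [0, 0, 0, 0, 0, 4]
R3 ← R3 + (4/13)·R2: [0, 0, 0, 0, 0, 0]
The echelon form has 2 nonzero rows; the last pivot sits in the augmented column, so rank(A) = 1 but rank([A|b]) = 2.
Since the ranks differ, the system is inconsistent.

no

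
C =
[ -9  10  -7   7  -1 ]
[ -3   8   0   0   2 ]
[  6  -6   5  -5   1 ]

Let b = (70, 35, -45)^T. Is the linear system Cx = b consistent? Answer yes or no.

Row reduce the augmented matrix [C | b].
R2 ← R2 − (1/3)·R1: [0, 14/3, 7/3, -7/3, 7/3, 35/3]
R3 ← R3 + (2/3)·R1: [0, 2/3, 1/3, -1/3, 1/3, 5/3]
R3 ← R3 − (1/7)·R2: [0, 0, 0, 0, 0, 0]
The echelon form has 2 nonzero rows, and every pivot lies in the first 5 columns, so rank(C) = rank([C|b]) = 2.
The system is consistent.

yes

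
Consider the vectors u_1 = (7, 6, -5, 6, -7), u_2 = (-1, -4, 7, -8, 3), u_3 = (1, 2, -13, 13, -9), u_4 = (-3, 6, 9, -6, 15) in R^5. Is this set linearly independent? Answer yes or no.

Form the matrix with these vectors as rows and row reduce.
R2 ← R2 + (1/7)·R1: [0, -22/7, 44/7, -50/7, 2]
R3 ← R3 − (1/7)·R1: [0, 8/7, -86/7, 85/7, -8]
R4 ← R4 + (3/7)·R1: [0, 60/7, 48/7, -24/7, 12]
R3 ← R3 + (4/11)·R2: [0, 0, -10, 105/11, -80/11]
R4 ← R4 + (30/11)·R2: [0, 0, 24, -252/11, 192/11]
R4 ← R4 + (12/5)·R3: [0, 0, 0, 0, 0]
3 nonzero rows, so the 4 vectors span a space of dimension 3.
Since 3 < 4, the vectors are linearly dependent.

no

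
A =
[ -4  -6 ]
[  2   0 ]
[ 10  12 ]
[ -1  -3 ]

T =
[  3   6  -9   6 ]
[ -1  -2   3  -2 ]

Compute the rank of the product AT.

1

First compute AT:
[[ -6, -12,  18, -12],
 [  6,  12, -18,  12],
 [ 18,  36, -54,  36],
 [  0,   0,   0,   0]]
Now row reduce the product.
R2 ← R2 + R1: [0, 0, 0, 0]
R3 ← R3 + (3)·R1: [0, 0, 0, 0]
1 nonzero row, so rank(AT) = 1.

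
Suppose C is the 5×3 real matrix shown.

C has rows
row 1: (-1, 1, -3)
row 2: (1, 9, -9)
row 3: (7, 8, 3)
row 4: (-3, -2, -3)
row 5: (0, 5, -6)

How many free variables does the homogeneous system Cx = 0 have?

Row reduce to echelon form.
R2 ← R2 + R1: [0, 10, -12]
R3 ← R3 + (7)·R1: [0, 15, -18]
R4 ← R4 − (3)·R1: [0, -5, 6]
R3 ← R3 − (3/2)·R2: [0, 0, 0]
R4 ← R4 + (1/2)·R2: [0, 0, 0]
R5 ← R5 − (1/2)·R2: [0, 0, 0]
2 nonzero rows, so rank(C) = 2.
C has 3 columns; by rank–nullity, nullity = 3 − 2 = 1.

1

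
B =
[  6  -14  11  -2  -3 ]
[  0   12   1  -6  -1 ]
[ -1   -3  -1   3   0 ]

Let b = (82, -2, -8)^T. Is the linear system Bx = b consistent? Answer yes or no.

Row reduce the augmented matrix [B | b].
R3 ← R3 + (1/6)·R1: [0, -16/3, 5/6, 8/3, -1/2, 17/3]
R3 ← R3 + (4/9)·R2: [0, 0, 23/18, 0, -17/18, 43/9]
The echelon form has 3 nonzero rows, and every pivot lies in the first 5 columns, so rank(B) = rank([B|b]) = 3.
The system is consistent.

yes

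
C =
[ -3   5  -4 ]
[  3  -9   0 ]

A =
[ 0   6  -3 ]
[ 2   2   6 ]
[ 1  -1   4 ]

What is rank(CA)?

2

First compute CA:
[[  6,  -4,  23],
 [-18,   0, -63]]
Now row reduce the product.
R2 ← R2 + (3)·R1: [0, -12, 6]
2 nonzero rows, so rank(CA) = 2.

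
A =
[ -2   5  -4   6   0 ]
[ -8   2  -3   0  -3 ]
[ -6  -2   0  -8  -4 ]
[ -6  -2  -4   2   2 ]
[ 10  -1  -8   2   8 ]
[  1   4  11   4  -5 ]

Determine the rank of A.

Row reduce to echelon form.
R2 ← R2 − (4)·R1: [0, -18, 13, -24, -3]
R3 ← R3 − (3)·R1: [0, -17, 12, -26, -4]
R4 ← R4 − (3)·R1: [0, -17, 8, -16, 2]
R5 ← R5 + (5)·R1: [0, 24, -28, 32, 8]
R6 ← R6 + (1/2)·R1: [0, 13/2, 9, 7, -5]
R3 ← R3 − (17/18)·R2: [0, 0, -5/18, -10/3, -7/6]
R4 ← R4 − (17/18)·R2: [0, 0, -77/18, 20/3, 29/6]
R5 ← R5 + (4/3)·R2: [0, 0, -32/3, 0, 4]
R6 ← R6 + (13/36)·R2: [0, 0, 493/36, -5/3, -73/12]
R4 ← R4 − (77/5)·R3: [0, 0, 0, 58, 114/5]
R5 ← R5 − (192/5)·R3: [0, 0, 0, 128, 244/5]
R6 ← R6 + (493/10)·R3: [0, 0, 0, -166, -318/5]
R5 ← R5 − (64/29)·R4: [0, 0, 0, 0, -44/29]
R6 ← R6 + (83/29)·R4: [0, 0, 0, 0, 48/29]
R6 ← R6 + (12/11)·R5: [0, 0, 0, 0, 0]
Echelon form has 5 nonzero rows, so rank(A) = 5.

5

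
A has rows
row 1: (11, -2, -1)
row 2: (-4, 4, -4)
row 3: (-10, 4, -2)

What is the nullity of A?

1

Row reduce to echelon form.
R2 ← R2 + (4/11)·R1: [0, 36/11, -48/11]
R3 ← R3 + (10/11)·R1: [0, 24/11, -32/11]
R3 ← R3 − (2/3)·R2: [0, 0, 0]
2 nonzero rows, so rank(A) = 2.
A has 3 columns; by rank–nullity, nullity = 3 − 2 = 1.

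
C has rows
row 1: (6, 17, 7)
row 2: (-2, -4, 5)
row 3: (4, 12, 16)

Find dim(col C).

3

Row reduce to echelon form.
R2 ← R2 + (1/3)·R1: [0, 5/3, 22/3]
R3 ← R3 − (2/3)·R1: [0, 2/3, 34/3]
R3 ← R3 − (2/5)·R2: [0, 0, 42/5]
Echelon form has 3 nonzero rows, so rank(C) = 3.
The column space has dimension equal to the rank: 3.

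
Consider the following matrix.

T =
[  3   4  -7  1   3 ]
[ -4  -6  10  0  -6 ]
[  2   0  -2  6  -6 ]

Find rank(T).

2

Row reduce to echelon form.
R2 ← R2 + (4/3)·R1: [0, -2/3, 2/3, 4/3, -2]
R3 ← R3 − (2/3)·R1: [0, -8/3, 8/3, 16/3, -8]
R3 ← R3 − (4)·R2: [0, 0, 0, 0, 0]
Echelon form has 2 nonzero rows, so rank(T) = 2.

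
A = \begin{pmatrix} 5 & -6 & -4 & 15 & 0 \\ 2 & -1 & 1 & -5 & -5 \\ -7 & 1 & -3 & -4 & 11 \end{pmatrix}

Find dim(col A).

Row reduce to echelon form.
R2 ← R2 − (2/5)·R1: [0, 7/5, 13/5, -11, -5]
R3 ← R3 + (7/5)·R1: [0, -37/5, -43/5, 17, 11]
R3 ← R3 + (37/7)·R2: [0, 0, 36/7, -288/7, -108/7]
Echelon form has 3 nonzero rows, so rank(A) = 3.
The column space has dimension equal to the rank: 3.

3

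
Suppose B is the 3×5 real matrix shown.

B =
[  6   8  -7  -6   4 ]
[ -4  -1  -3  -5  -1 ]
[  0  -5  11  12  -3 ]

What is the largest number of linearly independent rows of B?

Row reduce to echelon form.
R2 ← R2 + (2/3)·R1: [0, 13/3, -23/3, -9, 5/3]
R3 ← R3 + (15/13)·R2: [0, 0, 28/13, 21/13, -14/13]
Echelon form has 3 nonzero rows, so rank(B) = 3.
The rank gives the maximum number of linearly independent rows: 3.

3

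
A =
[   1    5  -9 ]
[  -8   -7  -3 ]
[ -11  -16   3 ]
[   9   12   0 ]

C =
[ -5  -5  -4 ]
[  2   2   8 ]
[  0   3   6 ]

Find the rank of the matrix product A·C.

First compute AC:
[[  5, -22, -18],
 [ 26,  17, -42],
 [ 23,  32, -66],
 [-21, -21,  60]]
Now row reduce the product.
R2 ← R2 − (26/5)·R1: [0, 657/5, 258/5]
R3 ← R3 − (23/5)·R1: [0, 666/5, 84/5]
R4 ← R4 + (21/5)·R1: [0, -567/5, -78/5]
R3 ← R3 − (74/73)·R2: [0, 0, -2592/73]
R4 ← R4 + (63/73)·R2: [0, 0, 2112/73]
R4 ← R4 + (22/27)·R3: [0, 0, 0]
3 nonzero rows, so rank(AC) = 3.

3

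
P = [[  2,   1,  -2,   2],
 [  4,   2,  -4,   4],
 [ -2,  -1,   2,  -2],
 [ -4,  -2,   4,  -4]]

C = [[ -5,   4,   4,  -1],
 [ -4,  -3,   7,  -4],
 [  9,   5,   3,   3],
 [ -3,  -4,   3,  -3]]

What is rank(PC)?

1

First compute PC:
[[-38, -13,  15, -18],
 [-76, -26,  30, -36],
 [ 38,  13, -15,  18],
 [ 76,  26, -30,  36]]
Now row reduce the product.
R2 ← R2 − (2)·R1: [0, 0, 0, 0]
R3 ← R3 + R1: [0, 0, 0, 0]
R4 ← R4 + (2)·R1: [0, 0, 0, 0]
1 nonzero row, so rank(PC) = 1.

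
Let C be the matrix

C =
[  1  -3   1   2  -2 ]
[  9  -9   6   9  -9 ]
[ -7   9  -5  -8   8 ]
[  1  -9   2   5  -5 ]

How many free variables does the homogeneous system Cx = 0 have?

Row reduce to echelon form.
R2 ← R2 − (9)·R1: [0, 18, -3, -9, 9]
R3 ← R3 + (7)·R1: [0, -12, 2, 6, -6]
R4 ← R4 − R1: [0, -6, 1, 3, -3]
R3 ← R3 + (2/3)·R2: [0, 0, 0, 0, 0]
R4 ← R4 + (1/3)·R2: [0, 0, 0, 0, 0]
2 nonzero rows, so rank(C) = 2.
C has 5 columns; by rank–nullity, nullity = 5 − 2 = 3.

3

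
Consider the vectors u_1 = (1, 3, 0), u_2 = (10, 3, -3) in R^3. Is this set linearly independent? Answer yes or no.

yes

Form the matrix with these vectors as rows and row reduce.
R2 ← R2 − (10)·R1: [0, -27, -3]
2 nonzero rows, so the 2 vectors span a space of dimension 2.
Since 2 = 2, the vectors are linearly independent.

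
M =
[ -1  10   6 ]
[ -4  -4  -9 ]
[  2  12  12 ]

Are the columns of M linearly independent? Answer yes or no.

no

Row reduce M to echelon form.
R2 ← R2 − (4)·R1: [0, -44, -33]
R3 ← R3 + (2)·R1: [0, 32, 24]
R3 ← R3 + (8/11)·R2: [0, 0, 0]
2 pivots among 3 columns.
Only 2 < 3 pivot columns, so the columns are linearly dependent.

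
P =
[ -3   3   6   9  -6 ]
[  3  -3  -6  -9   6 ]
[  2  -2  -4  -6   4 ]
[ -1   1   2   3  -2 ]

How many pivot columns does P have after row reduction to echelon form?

1

Row reduce to echelon form.
R2 ← R2 + R1: [0, 0, 0, 0, 0]
R3 ← R3 + (2/3)·R1: [0, 0, 0, 0, 0]
R4 ← R4 − (1/3)·R1: [0, 0, 0, 0, 0]
Echelon form has 1 nonzero row, so rank(P) = 1.
Each nonzero row contributes one pivot column: 1 pivot columns.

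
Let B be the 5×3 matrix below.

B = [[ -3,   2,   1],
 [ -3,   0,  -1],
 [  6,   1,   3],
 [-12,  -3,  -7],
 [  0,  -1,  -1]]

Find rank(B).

2

Row reduce to echelon form.
R2 ← R2 − R1: [0, -2, -2]
R3 ← R3 + (2)·R1: [0, 5, 5]
R4 ← R4 − (4)·R1: [0, -11, -11]
R3 ← R3 + (5/2)·R2: [0, 0, 0]
R4 ← R4 − (11/2)·R2: [0, 0, 0]
R5 ← R5 − (1/2)·R2: [0, 0, 0]
Echelon form has 2 nonzero rows, so rank(B) = 2.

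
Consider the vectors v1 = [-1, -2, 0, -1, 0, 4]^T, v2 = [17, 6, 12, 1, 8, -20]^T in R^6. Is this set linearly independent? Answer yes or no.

Form the matrix with these vectors as rows and row reduce.
R2 ← R2 + (17)·R1: [0, -28, 12, -16, 8, 48]
2 nonzero rows, so the 2 vectors span a space of dimension 2.
Since 2 = 2, the vectors are linearly independent.

yes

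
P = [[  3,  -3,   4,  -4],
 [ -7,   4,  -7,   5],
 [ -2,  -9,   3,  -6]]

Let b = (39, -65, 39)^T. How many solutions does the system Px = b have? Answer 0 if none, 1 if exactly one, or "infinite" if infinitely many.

Row reduce the augmented matrix [P | b].
R2 ← R2 + (7/3)·R1: [0, -3, 7/3, -13/3, 26]
R3 ← R3 + (2/3)·R1: [0, -11, 17/3, -26/3, 65]
R3 ← R3 − (11/3)·R2: [0, 0, -26/9, 65/9, -91/3]
The echelon form has 3 nonzero rows, and every pivot lies in the first 4 columns, so rank(P) = rank([P|b]) = 3.
The system is consistent.
rank = 3 < 4 unknowns, so there are infinitely many solutions.

infinite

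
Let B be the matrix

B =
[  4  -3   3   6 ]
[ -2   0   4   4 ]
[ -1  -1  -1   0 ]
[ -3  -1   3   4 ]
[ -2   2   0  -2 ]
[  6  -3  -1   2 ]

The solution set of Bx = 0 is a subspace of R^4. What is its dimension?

1

Row reduce to echelon form.
R2 ← R2 + (1/2)·R1: [0, -3/2, 11/2, 7]
R3 ← R3 + (1/4)·R1: [0, -7/4, -1/4, 3/2]
R4 ← R4 + (3/4)·R1: [0, -13/4, 21/4, 17/2]
R5 ← R5 + (1/2)·R1: [0, 1/2, 3/2, 1]
R6 ← R6 − (3/2)·R1: [0, 3/2, -11/2, -7]
R3 ← R3 − (7/6)·R2: [0, 0, -20/3, -20/3]
R4 ← R4 − (13/6)·R2: [0, 0, -20/3, -20/3]
R5 ← R5 + (1/3)·R2: [0, 0, 10/3, 10/3]
R6 ← R6 + R2: [0, 0, 0, 0]
R4 ← R4 − R3: [0, 0, 0, 0]
R5 ← R5 + (1/2)·R3: [0, 0, 0, 0]
3 nonzero rows, so rank(B) = 3.
B has 4 columns; by rank–nullity, nullity = 4 − 3 = 1.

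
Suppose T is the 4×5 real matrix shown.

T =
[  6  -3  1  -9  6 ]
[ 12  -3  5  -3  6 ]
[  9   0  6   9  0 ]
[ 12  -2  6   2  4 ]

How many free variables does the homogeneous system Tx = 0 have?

Row reduce to echelon form.
R2 ← R2 − (2)·R1: [0, 3, 3, 15, -6]
R3 ← R3 − (3/2)·R1: [0, 9/2, 9/2, 45/2, -9]
R4 ← R4 − (2)·R1: [0, 4, 4, 20, -8]
R3 ← R3 − (3/2)·R2: [0, 0, 0, 0, 0]
R4 ← R4 − (4/3)·R2: [0, 0, 0, 0, 0]
2 nonzero rows, so rank(T) = 2.
T has 5 columns; by rank–nullity, nullity = 5 − 2 = 3.

3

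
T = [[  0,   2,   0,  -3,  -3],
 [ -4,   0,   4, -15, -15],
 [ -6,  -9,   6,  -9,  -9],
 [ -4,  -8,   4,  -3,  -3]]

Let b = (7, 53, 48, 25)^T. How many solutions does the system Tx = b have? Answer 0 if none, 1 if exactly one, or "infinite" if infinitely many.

infinite

Row reduce the augmented matrix [T | b].
Swap R1 ↔ R2
R3 ← R3 − (3/2)·R1: [0, -9, 0, 27/2, 27/2, -63/2]
R4 ← R4 − R1: [0, -8, 0, 12, 12, -28]
R3 ← R3 + (9/2)·R2: [0, 0, 0, 0, 0, 0]
R4 ← R4 + (4)·R2: [0, 0, 0, 0, 0, 0]
The echelon form has 2 nonzero rows, and every pivot lies in the first 5 columns, so rank(T) = rank([T|b]) = 2.
The system is consistent.
rank = 2 < 5 unknowns, so there are infinitely many solutions.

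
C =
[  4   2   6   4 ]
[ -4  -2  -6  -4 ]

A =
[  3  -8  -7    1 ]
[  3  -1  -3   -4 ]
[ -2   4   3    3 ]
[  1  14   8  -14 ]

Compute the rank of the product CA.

First compute CA:
[[ 10,  46,  16, -42],
 [-10, -46, -16,  42]]
Now row reduce the product.
R2 ← R2 + R1: [0, 0, 0, 0]
1 nonzero row, so rank(CA) = 1.

1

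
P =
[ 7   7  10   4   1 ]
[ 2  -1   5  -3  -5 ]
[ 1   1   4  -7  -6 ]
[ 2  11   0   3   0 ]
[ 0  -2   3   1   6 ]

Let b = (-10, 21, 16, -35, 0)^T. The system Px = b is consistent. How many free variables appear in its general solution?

0

Row reduce the augmented matrix [P | b].
R2 ← R2 − (2/7)·R1: [0, -3, 15/7, -29/7, -37/7, 167/7]
R3 ← R3 − (1/7)·R1: [0, 0, 18/7, -53/7, -43/7, 122/7]
R4 ← R4 − (2/7)·R1: [0, 9, -20/7, 13/7, -2/7, -225/7]
R4 ← R4 + (3)·R2: [0, 0, 25/7, -74/7, -113/7, 276/7]
R5 ← R5 − (2/3)·R2: [0, 0, 11/7, 79/21, 200/21, -334/21]
R4 ← R4 − (25/18)·R3: [0, 0, 0, -1/18, -137/18, 137/9]
R5 ← R5 − (11/18)·R3: [0, 0, 0, 151/18, 239/18, -239/9]
R5 ← R5 + (151)·R4: [0, 0, 0, 0, -1136, 2272]
The echelon form has 5 nonzero rows, and every pivot lies in the first 5 columns, so rank(P) = rank([P|b]) = 5.
The system is consistent.
Free variables = (unknowns) − (rank) = 5 − 5 = 0.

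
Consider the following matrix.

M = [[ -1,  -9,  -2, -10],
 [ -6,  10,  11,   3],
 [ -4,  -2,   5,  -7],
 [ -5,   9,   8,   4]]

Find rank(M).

3

Row reduce to echelon form.
R2 ← R2 − (6)·R1: [0, 64, 23, 63]
R3 ← R3 − (4)·R1: [0, 34, 13, 33]
R4 ← R4 − (5)·R1: [0, 54, 18, 54]
R3 ← R3 − (17/32)·R2: [0, 0, 25/32, -15/32]
R4 ← R4 − (27/32)·R2: [0, 0, -45/32, 27/32]
R4 ← R4 + (9/5)·R3: [0, 0, 0, 0]
Echelon form has 3 nonzero rows, so rank(M) = 3.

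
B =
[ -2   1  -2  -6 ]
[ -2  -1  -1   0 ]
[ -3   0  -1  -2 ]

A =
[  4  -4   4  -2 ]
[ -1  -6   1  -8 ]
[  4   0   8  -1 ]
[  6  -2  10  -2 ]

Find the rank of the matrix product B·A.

3

First compute BA:
[[-53,  14, -83,  10],
 [-11,  14, -17,  13],
 [-28,  16, -40,  11]]
Now row reduce the product.
R2 ← R2 − (11/53)·R1: [0, 588/53, 12/53, 579/53]
R3 ← R3 − (28/53)·R1: [0, 456/53, 204/53, 303/53]
R3 ← R3 − (38/49)·R2: [0, 0, 180/49, -135/49]
3 nonzero rows, so rank(BA) = 3.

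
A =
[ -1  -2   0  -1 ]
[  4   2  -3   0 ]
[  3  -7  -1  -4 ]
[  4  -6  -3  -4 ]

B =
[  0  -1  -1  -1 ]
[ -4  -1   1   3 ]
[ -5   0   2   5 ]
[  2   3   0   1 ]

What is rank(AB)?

3

First compute AB:
[[  6,   0,  -1,  -6],
 [  7,  -6,  -8, -13],
 [ 25,  -8, -12, -33],
 [ 31, -10, -16, -41]]
Now row reduce the product.
R2 ← R2 − (7/6)·R1: [0, -6, -41/6, -6]
R3 ← R3 − (25/6)·R1: [0, -8, -47/6, -8]
R4 ← R4 − (31/6)·R1: [0, -10, -65/6, -10]
R3 ← R3 − (4/3)·R2: [0, 0, 23/18, 0]
R4 ← R4 − (5/3)·R2: [0, 0, 5/9, 0]
R4 ← R4 − (10/23)·R3: [0, 0, 0, 0]
3 nonzero rows, so rank(AB) = 3.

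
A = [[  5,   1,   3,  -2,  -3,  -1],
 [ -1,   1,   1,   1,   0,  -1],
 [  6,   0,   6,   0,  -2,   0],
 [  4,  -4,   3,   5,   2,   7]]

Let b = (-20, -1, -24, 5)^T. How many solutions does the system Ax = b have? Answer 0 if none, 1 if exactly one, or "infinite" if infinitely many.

infinite

Row reduce the augmented matrix [A | b].
R2 ← R2 + (1/5)·R1: [0, 6/5, 8/5, 3/5, -3/5, -6/5, -5]
R3 ← R3 − (6/5)·R1: [0, -6/5, 12/5, 12/5, 8/5, 6/5, 0]
R4 ← R4 − (4/5)·R1: [0, -24/5, 3/5, 33/5, 22/5, 39/5, 21]
R3 ← R3 + R2: [0, 0, 4, 3, 1, 0, -5]
R4 ← R4 + (4)·R2: [0, 0, 7, 9, 2, 3, 1]
R4 ← R4 − (7/4)·R3: [0, 0, 0, 15/4, 1/4, 3, 39/4]
The echelon form has 4 nonzero rows, and every pivot lies in the first 6 columns, so rank(A) = rank([A|b]) = 4.
The system is consistent.
rank = 4 < 6 unknowns, so there are infinitely many solutions.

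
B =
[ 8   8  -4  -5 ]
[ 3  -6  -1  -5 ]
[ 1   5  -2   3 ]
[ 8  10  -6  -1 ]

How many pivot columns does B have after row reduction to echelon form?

3

Row reduce to echelon form.
R2 ← R2 − (3/8)·R1: [0, -9, 1/2, -25/8]
R3 ← R3 − (1/8)·R1: [0, 4, -3/2, 29/8]
R4 ← R4 − R1: [0, 2, -2, 4]
R3 ← R3 + (4/9)·R2: [0, 0, -23/18, 161/72]
R4 ← R4 + (2/9)·R2: [0, 0, -17/9, 119/36]
R4 ← R4 − (34/23)·R3: [0, 0, 0, 0]
Echelon form has 3 nonzero rows, so rank(B) = 3.
Each nonzero row contributes one pivot column: 3 pivot columns.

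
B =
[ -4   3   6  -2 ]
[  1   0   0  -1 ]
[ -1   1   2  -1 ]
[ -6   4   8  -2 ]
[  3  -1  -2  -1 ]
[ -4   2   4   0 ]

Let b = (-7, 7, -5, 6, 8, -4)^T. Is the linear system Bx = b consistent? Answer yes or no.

no

Row reduce the augmented matrix [B | b].
R2 ← R2 + (1/4)·R1: [0, 3/4, 3/2, -3/2, 21/4]
R3 ← R3 − (1/4)·R1: [0, 1/4, 1/2, -1/2, -13/4]
R4 ← R4 − (3/2)·R1: [0, -1/2, -1, 1, 33/2]
R5 ← R5 + (3/4)·R1: [0, 5/4, 5/2, -5/2, 11/4]
R6 ← R6 − R1: [0, -1, -2, 2, 3]
R3 ← R3 − (1/3)·R2: [0, 0, 0, 0, -5]
R4 ← R4 + (2/3)·R2: [0, 0, 0, 0, 20]
R5 ← R5 − (5/3)·R2: [0, 0, 0, 0, -6]
R6 ← R6 + (4/3)·R2: [0, 0, 0, 0, 10]
R4 ← R4 + (4)·R3: [0, 0, 0, 0, 0]
R5 ← R5 − (6/5)·R3: [0, 0, 0, 0, 0]
R6 ← R6 + (2)·R3: [0, 0, 0, 0, 0]
The echelon form has 3 nonzero rows; the last pivot sits in the augmented column, so rank(B) = 2 but rank([B|b]) = 3.
Since the ranks differ, the system is inconsistent.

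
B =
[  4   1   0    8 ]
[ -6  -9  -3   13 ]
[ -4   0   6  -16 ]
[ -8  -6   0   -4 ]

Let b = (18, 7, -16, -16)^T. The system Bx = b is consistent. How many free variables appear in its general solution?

1

Row reduce the augmented matrix [B | b].
R2 ← R2 + (3/2)·R1: [0, -15/2, -3, 25, 34]
R3 ← R3 + R1: [0, 1, 6, -8, 2]
R4 ← R4 + (2)·R1: [0, -4, 0, 12, 20]
R3 ← R3 + (2/15)·R2: [0, 0, 28/5, -14/3, 98/15]
R4 ← R4 − (8/15)·R2: [0, 0, 8/5, -4/3, 28/15]
R4 ← R4 − (2/7)·R3: [0, 0, 0, 0, 0]
The echelon form has 3 nonzero rows, and every pivot lies in the first 4 columns, so rank(B) = rank([B|b]) = 3.
The system is consistent.
Free variables = (unknowns) − (rank) = 4 − 3 = 1.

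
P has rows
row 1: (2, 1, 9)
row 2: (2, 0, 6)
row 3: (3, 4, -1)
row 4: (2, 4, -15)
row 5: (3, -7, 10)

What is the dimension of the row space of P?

3

Row reduce to echelon form.
R2 ← R2 − R1: [0, -1, -3]
R3 ← R3 − (3/2)·R1: [0, 5/2, -29/2]
R4 ← R4 − R1: [0, 3, -24]
R5 ← R5 − (3/2)·R1: [0, -17/2, -7/2]
R3 ← R3 + (5/2)·R2: [0, 0, -22]
R4 ← R4 + (3)·R2: [0, 0, -33]
R5 ← R5 − (17/2)·R2: [0, 0, 22]
R4 ← R4 − (3/2)·R3: [0, 0, 0]
R5 ← R5 + R3: [0, 0, 0]
Echelon form has 3 nonzero rows, so rank(P) = 3.
The row space has dimension equal to the rank: 3.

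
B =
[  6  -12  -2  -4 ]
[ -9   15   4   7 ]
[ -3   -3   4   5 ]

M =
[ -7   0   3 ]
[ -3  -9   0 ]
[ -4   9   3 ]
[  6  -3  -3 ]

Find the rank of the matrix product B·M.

First compute BM:
[[-22, 102,  24],
 [ 44, -120, -36],
 [ 44,  48, -12]]
Now row reduce the product.
R2 ← R2 + (2)·R1: [0, 84, 12]
R3 ← R3 + (2)·R1: [0, 252, 36]
R3 ← R3 − (3)·R2: [0, 0, 0]
2 nonzero rows, so rank(BM) = 2.

2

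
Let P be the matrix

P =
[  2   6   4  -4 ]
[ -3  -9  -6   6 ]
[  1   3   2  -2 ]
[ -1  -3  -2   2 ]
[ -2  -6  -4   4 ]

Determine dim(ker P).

3

Row reduce to echelon form.
R2 ← R2 + (3/2)·R1: [0, 0, 0, 0]
R3 ← R3 − (1/2)·R1: [0, 0, 0, 0]
R4 ← R4 + (1/2)·R1: [0, 0, 0, 0]
R5 ← R5 + R1: [0, 0, 0, 0]
1 nonzero row, so rank(P) = 1.
P has 4 columns; by rank–nullity, nullity = 4 − 1 = 3.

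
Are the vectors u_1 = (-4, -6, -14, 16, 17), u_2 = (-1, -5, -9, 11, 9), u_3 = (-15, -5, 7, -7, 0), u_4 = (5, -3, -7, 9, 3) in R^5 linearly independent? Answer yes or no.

no

Form the matrix with these vectors as rows and row reduce.
R2 ← R2 − (1/4)·R1: [0, -7/2, -11/2, 7, 19/4]
R3 ← R3 − (15/4)·R1: [0, 35/2, 119/2, -67, -255/4]
R4 ← R4 + (5/4)·R1: [0, -21/2, -49/2, 29, 97/4]
R3 ← R3 + (5)·R2: [0, 0, 32, -32, -40]
R4 ← R4 − (3)·R2: [0, 0, -8, 8, 10]
R4 ← R4 + (1/4)·R3: [0, 0, 0, 0, 0]
3 nonzero rows, so the 4 vectors span a space of dimension 3.
Since 3 < 4, the vectors are linearly dependent.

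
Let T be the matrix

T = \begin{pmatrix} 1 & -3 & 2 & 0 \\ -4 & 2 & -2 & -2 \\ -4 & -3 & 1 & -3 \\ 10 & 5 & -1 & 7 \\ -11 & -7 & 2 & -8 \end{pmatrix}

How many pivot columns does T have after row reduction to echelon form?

Row reduce to echelon form.
R2 ← R2 + (4)·R1: [0, -10, 6, -2]
R3 ← R3 + (4)·R1: [0, -15, 9, -3]
R4 ← R4 − (10)·R1: [0, 35, -21, 7]
R5 ← R5 + (11)·R1: [0, -40, 24, -8]
R3 ← R3 − (3/2)·R2: [0, 0, 0, 0]
R4 ← R4 + (7/2)·R2: [0, 0, 0, 0]
R5 ← R5 − (4)·R2: [0, 0, 0, 0]
Echelon form has 2 nonzero rows, so rank(T) = 2.
Each nonzero row contributes one pivot column: 2 pivot columns.

2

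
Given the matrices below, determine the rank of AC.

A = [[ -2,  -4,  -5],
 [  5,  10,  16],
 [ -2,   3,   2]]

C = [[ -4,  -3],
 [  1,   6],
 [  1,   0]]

First compute AC:
[[ -1, -18],
 [  6,  45],
 [ 13,  24]]
Now row reduce the product.
R2 ← R2 + (6)·R1: [0, -63]
R3 ← R3 + (13)·R1: [0, -210]
R3 ← R3 − (10/3)·R2: [0, 0]
2 nonzero rows, so rank(AC) = 2.

2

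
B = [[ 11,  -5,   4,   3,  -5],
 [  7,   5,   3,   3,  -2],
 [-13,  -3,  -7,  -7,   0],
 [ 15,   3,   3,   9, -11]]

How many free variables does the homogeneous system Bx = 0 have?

1

Row reduce to echelon form.
R2 ← R2 − (7/11)·R1: [0, 90/11, 5/11, 12/11, 13/11]
R3 ← R3 + (13/11)·R1: [0, -98/11, -25/11, -38/11, -65/11]
R4 ← R4 − (15/11)·R1: [0, 108/11, -27/11, 54/11, -46/11]
R3 ← R3 + (49/45)·R2: [0, 0, -16/9, -34/15, -208/45]
R4 ← R4 − (6/5)·R2: [0, 0, -3, 18/5, -28/5]
R4 ← R4 − (27/16)·R3: [0, 0, 0, 297/40, 11/5]
4 nonzero rows, so rank(B) = 4.
B has 5 columns; by rank–nullity, nullity = 5 − 4 = 1.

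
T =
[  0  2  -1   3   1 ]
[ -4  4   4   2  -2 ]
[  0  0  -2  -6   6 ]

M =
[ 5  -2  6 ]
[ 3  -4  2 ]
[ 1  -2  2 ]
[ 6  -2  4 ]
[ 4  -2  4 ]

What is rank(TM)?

3

First compute TM:
[[ 27, -14,  18],
 [  0, -16,  -8],
 [-14,   4,  -4]]
Now row reduce the product.
R3 ← R3 + (14/27)·R1: [0, -88/27, 16/3]
R3 ← R3 − (11/54)·R2: [0, 0, 188/27]
3 nonzero rows, so rank(TM) = 3.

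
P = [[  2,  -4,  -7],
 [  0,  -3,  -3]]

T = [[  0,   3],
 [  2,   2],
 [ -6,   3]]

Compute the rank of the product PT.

First compute PT:
[[ 34, -23],
 [ 12, -15]]
Now row reduce the product.
R2 ← R2 − (6/17)·R1: [0, -117/17]
2 nonzero rows, so rank(PT) = 2.

2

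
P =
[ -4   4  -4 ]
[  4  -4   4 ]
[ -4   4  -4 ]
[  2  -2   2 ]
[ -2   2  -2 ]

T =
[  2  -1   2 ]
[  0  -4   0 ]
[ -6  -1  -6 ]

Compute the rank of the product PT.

First compute PT:
[[ 16,  -8,  16],
 [-16,   8, -16],
 [ 16,  -8,  16],
 [ -8,   4,  -8],
 [  8,  -4,   8]]
Now row reduce the product.
R2 ← R2 + R1: [0, 0, 0]
R3 ← R3 − R1: [0, 0, 0]
R4 ← R4 + (1/2)·R1: [0, 0, 0]
R5 ← R5 − (1/2)·R1: [0, 0, 0]
1 nonzero row, so rank(PT) = 1.

1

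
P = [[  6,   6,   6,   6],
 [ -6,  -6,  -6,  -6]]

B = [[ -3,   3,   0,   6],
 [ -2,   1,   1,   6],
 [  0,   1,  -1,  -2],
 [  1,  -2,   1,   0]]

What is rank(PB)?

First compute PB:
[[-24,  18,   6,  60],
 [ 24, -18,  -6, -60]]
Now row reduce the product.
R2 ← R2 + R1: [0, 0, 0, 0]
1 nonzero row, so rank(PB) = 1.

1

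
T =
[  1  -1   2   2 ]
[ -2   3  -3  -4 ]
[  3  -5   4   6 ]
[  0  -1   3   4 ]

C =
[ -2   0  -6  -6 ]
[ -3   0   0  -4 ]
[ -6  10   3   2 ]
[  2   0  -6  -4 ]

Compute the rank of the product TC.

First compute TC:
[[ -7,  20, -12,  -6],
 [  5, -30,  27,  10],
 [ -3,  40, -42, -14],
 [ -7,  30, -15,  -6]]
Now row reduce the product.
R2 ← R2 + (5/7)·R1: [0, -110/7, 129/7, 40/7]
R3 ← R3 − (3/7)·R1: [0, 220/7, -258/7, -80/7]
R4 ← R4 − R1: [0, 10, -3, 0]
R3 ← R3 + (2)·R2: [0, 0, 0, 0]
R4 ← R4 + (7/11)·R2: [0, 0, 96/11, 40/11]
Swap R3 ↔ R4
3 nonzero rows, so rank(TC) = 3.

3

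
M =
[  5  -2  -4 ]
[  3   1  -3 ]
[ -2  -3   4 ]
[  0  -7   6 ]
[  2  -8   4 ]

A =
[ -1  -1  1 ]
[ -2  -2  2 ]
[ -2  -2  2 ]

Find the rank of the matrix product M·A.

1

First compute MA:
[[  7,   7,  -7],
 [  1,   1,  -1],
 [  0,   0,   0],
 [  2,   2,  -2],
 [  6,   6,  -6]]
Now row reduce the product.
R2 ← R2 − (1/7)·R1: [0, 0, 0]
R4 ← R4 − (2/7)·R1: [0, 0, 0]
R5 ← R5 − (6/7)·R1: [0, 0, 0]
1 nonzero row, so rank(MA) = 1.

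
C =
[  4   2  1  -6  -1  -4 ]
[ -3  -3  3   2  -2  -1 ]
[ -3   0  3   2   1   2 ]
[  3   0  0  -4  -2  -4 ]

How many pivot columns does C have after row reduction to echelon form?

Row reduce to echelon form.
R2 ← R2 + (3/4)·R1: [0, -3/2, 15/4, -5/2, -11/4, -4]
R3 ← R3 + (3/4)·R1: [0, 3/2, 15/4, -5/2, 1/4, -1]
R4 ← R4 − (3/4)·R1: [0, -3/2, -3/4, 1/2, -5/4, -1]
R3 ← R3 + R2: [0, 0, 15/2, -5, -5/2, -5]
R4 ← R4 − R2: [0, 0, -9/2, 3, 3/2, 3]
R4 ← R4 + (3/5)·R3: [0, 0, 0, 0, 0, 0]
Echelon form has 3 nonzero rows, so rank(C) = 3.
Each nonzero row contributes one pivot column: 3 pivot columns.

3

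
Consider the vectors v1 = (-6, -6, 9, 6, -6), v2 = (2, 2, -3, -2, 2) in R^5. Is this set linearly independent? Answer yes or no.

no

Form the matrix with these vectors as rows and row reduce.
R2 ← R2 + (1/3)·R1: [0, 0, 0, 0, 0]
1 nonzero row, so the 2 vectors span a space of dimension 1.
Since 1 < 2, the vectors are linearly dependent.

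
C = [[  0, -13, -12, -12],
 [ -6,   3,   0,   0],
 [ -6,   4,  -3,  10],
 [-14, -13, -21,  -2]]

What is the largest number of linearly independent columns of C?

4

Row reduce to echelon form.
Swap R1 ↔ R2
R3 ← R3 − R1: [0, 1, -3, 10]
R4 ← R4 − (7/3)·R1: [0, -20, -21, -2]
R3 ← R3 + (1/13)·R2: [0, 0, -51/13, 118/13]
R4 ← R4 − (20/13)·R2: [0, 0, -33/13, 214/13]
R4 ← R4 − (11/17)·R3: [0, 0, 0, 180/17]
Echelon form has 4 nonzero rows, so rank(C) = 4.
The rank gives the maximum number of linearly independent columns: 4.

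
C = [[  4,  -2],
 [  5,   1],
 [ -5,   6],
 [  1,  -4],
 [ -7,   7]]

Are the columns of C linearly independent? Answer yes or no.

yes

Row reduce C to echelon form.
R2 ← R2 − (5/4)·R1: [0, 7/2]
R3 ← R3 + (5/4)·R1: [0, 7/2]
R4 ← R4 − (1/4)·R1: [0, -7/2]
R5 ← R5 + (7/4)·R1: [0, 7/2]
R3 ← R3 − R2: [0, 0]
R4 ← R4 + R2: [0, 0]
R5 ← R5 − R2: [0, 0]
2 pivots among 2 columns.
Every column is a pivot column, so the columns are linearly independent.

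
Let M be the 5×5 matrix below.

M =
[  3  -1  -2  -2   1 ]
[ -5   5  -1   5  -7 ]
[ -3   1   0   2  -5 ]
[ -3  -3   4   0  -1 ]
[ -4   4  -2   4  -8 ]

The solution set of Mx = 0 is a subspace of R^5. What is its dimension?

Row reduce to echelon form.
R2 ← R2 + (5/3)·R1: [0, 10/3, -13/3, 5/3, -16/3]
R3 ← R3 + R1: [0, 0, -2, 0, -4]
R4 ← R4 + R1: [0, -4, 2, -2, 0]
R5 ← R5 + (4/3)·R1: [0, 8/3, -14/3, 4/3, -20/3]
R4 ← R4 + (6/5)·R2: [0, 0, -16/5, 0, -32/5]
R5 ← R5 − (4/5)·R2: [0, 0, -6/5, 0, -12/5]
R4 ← R4 − (8/5)·R3: [0, 0, 0, 0, 0]
R5 ← R5 − (3/5)·R3: [0, 0, 0, 0, 0]
3 nonzero rows, so rank(M) = 3.
M has 5 columns; by rank–nullity, nullity = 5 − 3 = 2.

2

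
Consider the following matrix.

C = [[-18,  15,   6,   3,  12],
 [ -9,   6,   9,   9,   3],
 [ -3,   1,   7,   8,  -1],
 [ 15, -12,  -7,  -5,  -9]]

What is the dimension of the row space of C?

Row reduce to echelon form.
R2 ← R2 − (1/2)·R1: [0, -3/2, 6, 15/2, -3]
R3 ← R3 − (1/6)·R1: [0, -3/2, 6, 15/2, -3]
R4 ← R4 + (5/6)·R1: [0, 1/2, -2, -5/2, 1]
R3 ← R3 − R2: [0, 0, 0, 0, 0]
R4 ← R4 + (1/3)·R2: [0, 0, 0, 0, 0]
Echelon form has 2 nonzero rows, so rank(C) = 2.
The row space has dimension equal to the rank: 2.

2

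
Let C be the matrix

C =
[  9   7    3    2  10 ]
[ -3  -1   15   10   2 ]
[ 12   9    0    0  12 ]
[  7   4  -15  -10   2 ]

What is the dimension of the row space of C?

2

Row reduce to echelon form.
R2 ← R2 + (1/3)·R1: [0, 4/3, 16, 32/3, 16/3]
R3 ← R3 − (4/3)·R1: [0, -1/3, -4, -8/3, -4/3]
R4 ← R4 − (7/9)·R1: [0, -13/9, -52/3, -104/9, -52/9]
R3 ← R3 + (1/4)·R2: [0, 0, 0, 0, 0]
R4 ← R4 + (13/12)·R2: [0, 0, 0, 0, 0]
Echelon form has 2 nonzero rows, so rank(C) = 2.
The row space has dimension equal to the rank: 2.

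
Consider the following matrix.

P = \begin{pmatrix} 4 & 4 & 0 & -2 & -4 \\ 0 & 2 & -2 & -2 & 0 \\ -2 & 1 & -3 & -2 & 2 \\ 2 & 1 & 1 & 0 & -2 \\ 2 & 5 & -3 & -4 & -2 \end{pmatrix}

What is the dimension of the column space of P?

2

Row reduce to echelon form.
R3 ← R3 + (1/2)·R1: [0, 3, -3, -3, 0]
R4 ← R4 − (1/2)·R1: [0, -1, 1, 1, 0]
R5 ← R5 − (1/2)·R1: [0, 3, -3, -3, 0]
R3 ← R3 − (3/2)·R2: [0, 0, 0, 0, 0]
R4 ← R4 + (1/2)·R2: [0, 0, 0, 0, 0]
R5 ← R5 − (3/2)·R2: [0, 0, 0, 0, 0]
Echelon form has 2 nonzero rows, so rank(P) = 2.
The column space has dimension equal to the rank: 2.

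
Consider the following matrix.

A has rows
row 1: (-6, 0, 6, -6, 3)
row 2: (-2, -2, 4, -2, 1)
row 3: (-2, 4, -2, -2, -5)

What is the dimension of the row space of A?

Row reduce to echelon form.
R2 ← R2 − (1/3)·R1: [0, -2, 2, 0, 0]
R3 ← R3 − (1/3)·R1: [0, 4, -4, 0, -6]
R3 ← R3 + (2)·R2: [0, 0, 0, 0, -6]
Echelon form has 3 nonzero rows, so rank(A) = 3.
The row space has dimension equal to the rank: 3.

3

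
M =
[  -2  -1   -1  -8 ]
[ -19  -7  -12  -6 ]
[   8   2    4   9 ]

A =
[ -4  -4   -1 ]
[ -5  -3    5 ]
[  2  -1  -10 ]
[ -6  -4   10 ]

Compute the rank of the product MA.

First compute MA:
[[ 59,  44, -73],
 [123, 133,  44],
 [-88, -78,  52]]
Now row reduce the product.
R2 ← R2 − (123/59)·R1: [0, 2435/59, 11575/59]
R3 ← R3 + (88/59)·R1: [0, -730/59, -3356/59]
R3 ← R3 + (146/487)·R2: [0, 0, 942/487]
3 nonzero rows, so rank(MA) = 3.

3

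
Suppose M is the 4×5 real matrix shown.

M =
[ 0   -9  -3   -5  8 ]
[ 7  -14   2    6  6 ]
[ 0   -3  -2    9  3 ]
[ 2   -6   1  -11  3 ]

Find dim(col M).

Row reduce to echelon form.
Swap R1 ↔ R2
R4 ← R4 − (2/7)·R1: [0, -2, 3/7, -89/7, 9/7]
R3 ← R3 − (1/3)·R2: [0, 0, -1, 32/3, 1/3]
R4 ← R4 − (2/9)·R2: [0, 0, 23/21, -731/63, -31/63]
R4 ← R4 + (23/21)·R3: [0, 0, 0, 5/63, -8/63]
Echelon form has 4 nonzero rows, so rank(M) = 4.
The column space has dimension equal to the rank: 4.

4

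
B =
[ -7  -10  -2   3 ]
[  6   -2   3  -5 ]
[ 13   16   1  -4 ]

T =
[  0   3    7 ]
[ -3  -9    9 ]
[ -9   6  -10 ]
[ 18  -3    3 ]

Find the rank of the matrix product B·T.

First compute BT:
[[102,  48, -110],
 [-111,  69, -21],
 [-129, -87, 213]]
Now row reduce the product.
R2 ← R2 + (37/34)·R1: [0, 2061/17, -2392/17]
R3 ← R3 + (43/34)·R1: [0, -447/17, 1256/17]
R3 ← R3 + (149/687)·R2: [0, 0, 29792/687]
3 nonzero rows, so rank(BT) = 3.

3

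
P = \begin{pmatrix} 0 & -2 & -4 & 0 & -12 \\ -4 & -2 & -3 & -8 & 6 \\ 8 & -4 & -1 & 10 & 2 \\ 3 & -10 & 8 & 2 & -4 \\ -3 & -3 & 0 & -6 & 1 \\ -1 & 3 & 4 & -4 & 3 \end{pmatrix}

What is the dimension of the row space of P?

Row reduce to echelon form.
Swap R1 ↔ R2
R3 ← R3 + (2)·R1: [0, -8, -7, -6, 14]
R4 ← R4 + (3/4)·R1: [0, -23/2, 23/4, -4, 1/2]
R5 ← R5 − (3/4)·R1: [0, -3/2, 9/4, 0, -7/2]
R6 ← R6 − (1/4)·R1: [0, 7/2, 19/4, -2, 3/2]
R3 ← R3 − (4)·R2: [0, 0, 9, -6, 62]
R4 ← R4 − (23/4)·R2: [0, 0, 115/4, -4, 139/2]
R5 ← R5 − (3/4)·R2: [0, 0, 21/4, 0, 11/2]
R6 ← R6 + (7/4)·R2: [0, 0, -9/4, -2, -39/2]
R4 ← R4 − (115/36)·R3: [0, 0, 0, 91/6, -1157/9]
R5 ← R5 − (7/12)·R3: [0, 0, 0, 7/2, -92/3]
R6 ← R6 + (1/4)·R3: [0, 0, 0, -7/2, -4]
R5 ← R5 − (3/13)·R4: [0, 0, 0, 0, -1]
R6 ← R6 + (3/13)·R4: [0, 0, 0, 0, -101/3]
R6 ← R6 − (101/3)·R5: [0, 0, 0, 0, 0]
Echelon form has 5 nonzero rows, so rank(P) = 5.
The row space has dimension equal to the rank: 5.

5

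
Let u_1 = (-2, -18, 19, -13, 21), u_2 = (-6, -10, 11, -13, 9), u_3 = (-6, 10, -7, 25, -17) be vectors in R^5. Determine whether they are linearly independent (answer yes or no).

yes

Form the matrix with these vectors as rows and row reduce.
R2 ← R2 − (3)·R1: [0, 44, -46, 26, -54]
R3 ← R3 − (3)·R1: [0, 64, -64, 64, -80]
R3 ← R3 − (16/11)·R2: [0, 0, 32/11, 288/11, -16/11]
3 nonzero rows, so the 3 vectors span a space of dimension 3.
Since 3 = 3, the vectors are linearly independent.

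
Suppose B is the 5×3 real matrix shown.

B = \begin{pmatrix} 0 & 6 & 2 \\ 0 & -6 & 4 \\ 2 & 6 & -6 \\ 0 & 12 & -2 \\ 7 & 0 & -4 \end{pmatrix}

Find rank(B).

3

Row reduce to echelon form.
Swap R1 ↔ R3
R5 ← R5 − (7/2)·R1: [0, -21, 17]
R3 ← R3 + R2: [0, 0, 6]
R4 ← R4 + (2)·R2: [0, 0, 6]
R5 ← R5 − (7/2)·R2: [0, 0, 3]
R4 ← R4 − R3: [0, 0, 0]
R5 ← R5 − (1/2)·R3: [0, 0, 0]
Echelon form has 3 nonzero rows, so rank(B) = 3.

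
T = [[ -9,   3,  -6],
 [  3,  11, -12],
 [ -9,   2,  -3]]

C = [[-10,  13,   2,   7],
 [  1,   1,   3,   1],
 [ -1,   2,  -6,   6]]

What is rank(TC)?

First compute TC:
[[ 99, -126,  27, -96],
 [ -7,  26, 111, -40],
 [ 95, -121,   6, -79]]
Now row reduce the product.
R2 ← R2 + (7/99)·R1: [0, 188/11, 1242/11, -1544/33]
R3 ← R3 − (95/99)·R1: [0, -1/11, -219/11, 433/33]
R3 ← R3 + (1/188)·R2: [0, 0, -1815/94, 605/47]
3 nonzero rows, so rank(TC) = 3.

3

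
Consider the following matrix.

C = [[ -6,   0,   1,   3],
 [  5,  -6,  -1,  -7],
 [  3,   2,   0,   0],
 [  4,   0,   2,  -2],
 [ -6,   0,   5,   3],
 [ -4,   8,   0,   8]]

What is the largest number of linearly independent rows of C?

Row reduce to echelon form.
R2 ← R2 + (5/6)·R1: [0, -6, -1/6, -9/2]
R3 ← R3 + (1/2)·R1: [0, 2, 1/2, 3/2]
R4 ← R4 + (2/3)·R1: [0, 0, 8/3, 0]
R5 ← R5 − R1: [0, 0, 4, 0]
R6 ← R6 − (2/3)·R1: [0, 8, -2/3, 6]
R3 ← R3 + (1/3)·R2: [0, 0, 4/9, 0]
R6 ← R6 + (4/3)·R2: [0, 0, -8/9, 0]
R4 ← R4 − (6)·R3: [0, 0, 0, 0]
R5 ← R5 − (9)·R3: [0, 0, 0, 0]
R6 ← R6 + (2)·R3: [0, 0, 0, 0]
Echelon form has 3 nonzero rows, so rank(C) = 3.
The rank gives the maximum number of linearly independent rows: 3.

3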